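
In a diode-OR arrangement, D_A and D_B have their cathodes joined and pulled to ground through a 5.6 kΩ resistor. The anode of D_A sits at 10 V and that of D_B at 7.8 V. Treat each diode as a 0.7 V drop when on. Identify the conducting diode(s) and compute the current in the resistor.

Assume both conduct. Then node N would need to be at both 10−0.7 = 9.3 V and 7.8−0.7 = 7.1 V, which is impossible.
Assume only D_A conducts: V_N = 10 − 0.7 = 9.3 V, so I_R = 9.3/5.6 = 1.66 mA.
Check D_B: its anode-to-cathode voltage is 7.8 − 9.3 = -1.5 V < 0.7 V, so it is off. The assumption is consistent.

Only D_A conducts; I_R ≈ 1.7 mA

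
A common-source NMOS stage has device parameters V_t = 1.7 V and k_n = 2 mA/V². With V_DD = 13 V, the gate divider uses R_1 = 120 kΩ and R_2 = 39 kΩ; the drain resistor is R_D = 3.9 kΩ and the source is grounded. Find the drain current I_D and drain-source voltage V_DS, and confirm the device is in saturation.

V_G = V_DD·R_2/(R_1+R_2) = 13×39/159 = 3.19 V. With the source grounded, V_GS = V_G = 3.19 V.
Assume saturation: I_D = (k_n/2)(V_GS − V_t)² = (2/2)×(3.19 − 1.7)² = 1×1.49² = 2.22 mA.
V_DS = V_DD − I_D·R_D = 13 − 2.22×3.9 = 4.36 V.
Saturation requires V_DS ≥ V_GS − V_t = 1.49 V; 4.36 ≥ 1.49 ✓.

I_D ≈ 2.2 mA, V_DS ≈ 4.4 V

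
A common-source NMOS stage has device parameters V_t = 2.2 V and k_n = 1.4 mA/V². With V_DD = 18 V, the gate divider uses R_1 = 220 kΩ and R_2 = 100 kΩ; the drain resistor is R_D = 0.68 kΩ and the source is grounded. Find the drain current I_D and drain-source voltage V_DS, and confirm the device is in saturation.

I_D ≈ 8.2 mA, V_DS ≈ 12 V

V_G = V_DD·R_2/(R_1+R_2) = 18×100/320 = 5.62 V. With the source grounded, V_GS = V_G = 5.62 V.
Assume saturation: I_D = (k_n/2)(V_GS − V_t)² = (1.4/2)×(5.62 − 2.2)² = 0.7×3.42² = 8.21 mA.
V_DS = V_DD − I_D·R_D = 18 − 8.21×0.68 = 12.4 V.
Saturation requires V_DS ≥ V_GS − V_t = 3.42 V; 12.4 ≥ 3.42 ✓.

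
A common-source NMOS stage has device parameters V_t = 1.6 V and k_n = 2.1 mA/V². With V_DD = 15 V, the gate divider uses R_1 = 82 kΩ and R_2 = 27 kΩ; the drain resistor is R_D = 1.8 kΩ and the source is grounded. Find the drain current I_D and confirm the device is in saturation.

I_D ≈ 4.7 mA

V_G = V_DD·R_2/(R_1+R_2) = 15×27/109 = 3.72 V. With the source grounded, V_GS = V_G = 3.72 V.
Assume saturation: I_D = (k_n/2)(V_GS − V_t)² = (2.1/2)×(3.72 − 1.6)² = 1.05×2.12² = 4.7 mA.
V_DS = V_DD − I_D·R_D = 15 − 4.7×1.8 = 6.54 V.
Saturation requires V_DS ≥ V_GS − V_t = 2.12 V; 6.54 ≥ 2.12 ✓.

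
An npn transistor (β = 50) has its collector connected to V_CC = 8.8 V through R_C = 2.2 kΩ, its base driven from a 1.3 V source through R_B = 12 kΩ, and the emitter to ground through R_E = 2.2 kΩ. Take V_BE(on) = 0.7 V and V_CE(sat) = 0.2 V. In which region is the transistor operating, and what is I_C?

Assume active. Base-emitter loop: I_B = (V_BB − V_BE)/(R_B + (β+1)R_E) = (1.3 − 0.7)/(12 + 51×2.2) = 0.00483 mA.
I_C = β·I_B = 50×0.00483 = 0.242 mA.
V_CE = V_CC − I_C·R_C − I_E·R_E = 8.8 − 0.242×2.2 − 0.246×2.2 = 7.73 V > V_CE(sat), so the active-region assumption holds.

active; I_C ≈ 0.24 mA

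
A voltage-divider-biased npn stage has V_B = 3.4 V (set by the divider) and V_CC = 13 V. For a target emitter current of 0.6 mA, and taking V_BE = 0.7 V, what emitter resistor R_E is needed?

V_E = V_B − V_BE = 3.4 − 0.7 = 2.7 V.
R_E = V_E / I_E = 2.7 / 0.6 = 4.5 kΩ.

R_E ≈ 4.5 kΩ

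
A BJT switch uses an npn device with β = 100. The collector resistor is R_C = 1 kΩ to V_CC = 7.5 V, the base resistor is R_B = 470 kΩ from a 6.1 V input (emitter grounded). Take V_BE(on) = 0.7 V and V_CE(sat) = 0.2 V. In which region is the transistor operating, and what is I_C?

active; I_C ≈ 1.1 mA

Assume active. Base-emitter loop: I_B = (V_BB − V_BE)/R_B = (6.1 − 0.7)/470 = 0.0115 mA.
I_C = β·I_B = 100×0.0115 = 1.15 mA.
V_CE = V_CC − I_C·R_C = 7.5 − 1.15×1 = 6.35 V > V_CE(sat), so the active-region assumption holds.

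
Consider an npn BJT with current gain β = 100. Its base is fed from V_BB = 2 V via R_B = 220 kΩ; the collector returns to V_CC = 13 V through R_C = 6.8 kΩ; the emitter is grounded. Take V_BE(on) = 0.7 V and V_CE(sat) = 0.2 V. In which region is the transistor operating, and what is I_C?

Assume active. Base-emitter loop: I_B = (V_BB − V_BE)/R_B = (2 − 0.7)/220 = 0.00591 mA.
I_C = β·I_B = 100×0.00591 = 0.591 mA.
V_CE = V_CC − I_C·R_C = 13 − 0.591×6.8 = 8.98 V > V_CE(sat), so the active-region assumption holds.

active; I_C ≈ 0.59 mA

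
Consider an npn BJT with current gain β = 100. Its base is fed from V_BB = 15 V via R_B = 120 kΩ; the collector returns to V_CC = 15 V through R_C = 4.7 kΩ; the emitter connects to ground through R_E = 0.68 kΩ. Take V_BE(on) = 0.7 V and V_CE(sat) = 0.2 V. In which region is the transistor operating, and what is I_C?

Assume active: I_B = (15 − 0.7)/(120 + 101×0.68) = 0.0758 mA, I_C = β·I_B = 7.58 mA.
Then V_CE = 15 − 7.58×4.7 − 7.65×0.68 = -25.8 V < 0.2 V — the active assumption fails.
Re-solve with V_CE = 0.2 V. KCL at the emitter: V_E/R_E = (V_BB−0.7−V_E)/R_B + (V_CC−0.2−V_E)/R_C, giving V_E = 1.93 V.
I_C = (V_CC − 0.2 − V_E)/R_C = (14.8 − 1.93)/4.7 = 2.74 mA.
Check: I_B = (14.3 − 1.93)/120 = 0.103 mA, and β·I_B = 10.3 mA > I_C, confirming saturation.

saturation; I_C ≈ 2.7 mA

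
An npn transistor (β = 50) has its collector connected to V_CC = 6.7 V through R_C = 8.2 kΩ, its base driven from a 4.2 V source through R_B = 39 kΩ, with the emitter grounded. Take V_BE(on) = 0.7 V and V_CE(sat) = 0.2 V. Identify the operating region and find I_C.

saturation; I_C ≈ 0.79 mA

Assume active: I_B = (4.2 − 0.7)/39 = 0.0897 mA, giving I_C = β·I_B = 4.49 mA.
But then V_CE = 6.7 − 4.49×8.2 = -30.1 V < V_CE(sat) = 0.2 V — impossible in the active region.
So the transistor is saturated. With V_CE = 0.2 V, I_C = (V_CC − 0.2)/R_C = 6.5/8.2 = 0.793 mA.
Check: β·I_B = 4.49 mA > I_C = 0.793 mA, confirming saturation.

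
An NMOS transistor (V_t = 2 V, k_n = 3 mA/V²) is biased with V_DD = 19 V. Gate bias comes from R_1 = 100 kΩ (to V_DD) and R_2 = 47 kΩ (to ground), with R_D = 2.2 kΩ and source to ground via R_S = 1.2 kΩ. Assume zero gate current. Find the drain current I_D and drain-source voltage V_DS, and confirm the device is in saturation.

I_D ≈ 2.4 mA, V_DS ≈ 11 V

V_G = V_DD·R_2/(R_1+R_2) = 19×47/147 = 6.07 V.
Assume saturation: I_D = (k_n/2)(V_GS − V_t)² with V_GS = V_G − I_D·R_S = 6.07 − 1.2·I_D.
Substituting gives 2.16·I_D² − 15.7·I_D + 24.9 = 0, with roots I_D = 2.35 or 4.9 mA.
The root I_D = 4.9 mA gives V_GS = 0.192 V ≤ V_t, so take I_D = 2.35 mA.
Then V_GS = 3.25 V and V_DS = V_DD − I_D(R_D+R_S) = 19 − 2.35×3.4 = 11 V.
Saturation requires V_DS ≥ V_GS − V_t = 1.25 V; 11 ≥ 1.25 ✓.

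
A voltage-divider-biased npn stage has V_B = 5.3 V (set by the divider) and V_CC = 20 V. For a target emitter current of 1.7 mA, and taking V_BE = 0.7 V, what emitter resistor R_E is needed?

R_E ≈ 2.7 kΩ

V_E = V_B − V_BE = 5.3 − 0.7 = 4.6 V.
R_E = V_E / I_E = 4.6 / 1.7 = 2.71 kΩ.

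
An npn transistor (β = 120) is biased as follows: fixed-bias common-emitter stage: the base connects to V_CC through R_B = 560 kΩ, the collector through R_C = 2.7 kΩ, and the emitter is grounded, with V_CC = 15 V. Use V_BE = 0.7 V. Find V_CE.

V_CE ≈ 6.7 V

Base loop: V_CC = I_B·R_B + V_BE, so I_B = (15 − 0.7)/560 kΩ = 0.0255 mA.
In the active region I_C = β·I_B = 120 × 0.0255 = 3.06 mA.
Collector loop: V_CE = V_CC − I_C·R_C = 15 − 3.06×2.7 = 6.73 V.
Since V_CE = 6.73 V > V_CE(sat) ≈ 0.2 V, the transistor is in the active region as assumed.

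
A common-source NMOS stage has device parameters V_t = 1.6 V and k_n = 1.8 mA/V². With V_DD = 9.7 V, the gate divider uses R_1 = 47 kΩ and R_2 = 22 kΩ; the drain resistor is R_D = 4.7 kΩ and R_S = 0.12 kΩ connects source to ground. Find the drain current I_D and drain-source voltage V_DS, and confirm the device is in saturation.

I_D ≈ 1.5 mA, V_DS ≈ 2.3 V

V_G = V_DD·R_2/(R_1+R_2) = 9.7×22/69 = 3.09 V.
Assume saturation: I_D = (k_n/2)(V_GS − V_t)² with V_GS = V_G − I_D·R_S = 3.09 − 0.12·I_D.
Substituting gives 0.013·I_D² − 1.32·I_D + 2.01 = 0, with roots I_D = 1.54 or 100 mA.
The root I_D = 100 mA gives V_GS = -8.97 V ≤ V_t, so take I_D = 1.54 mA.
Then V_GS = 2.91 V and V_DS = V_DD − I_D(R_D+R_S) = 9.7 − 1.54×4.82 = 2.28 V.
Saturation requires V_DS ≥ V_GS − V_t = 1.31 V; 2.28 ≥ 1.31 ✓.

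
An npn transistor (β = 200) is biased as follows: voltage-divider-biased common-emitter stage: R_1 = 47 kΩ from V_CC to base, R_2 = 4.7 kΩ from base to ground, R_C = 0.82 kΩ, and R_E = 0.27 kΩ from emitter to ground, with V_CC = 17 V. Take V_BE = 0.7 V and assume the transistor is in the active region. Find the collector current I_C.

I_C ≈ 2.9 mA

Thevenize the base divider: V_Th = V_CC·R_2/(R_1+R_2) = 17×4.7/51.7 = 1.55 V, R_Th = R_1‖R_2 = 4.27 kΩ.
Base-emitter loop: V_Th = I_B·R_Th + V_BE + (β+1)I_B·R_E, so I_B = (1.55 − 0.7) / (4.27 + 201×0.27) = 0.0144 mA.
I_C = β·I_B = 200×0.0144 = 2.89 mA, and I_E = (β+1)I_B = 2.9 mA.
V_CE = V_CC − I_C·R_C − I_E·R_E = 17 − 2.89×0.82 − 2.9×0.27 = 13.8 V.
V_CE = 13.8 V > 0.2 V confirms active-region operation.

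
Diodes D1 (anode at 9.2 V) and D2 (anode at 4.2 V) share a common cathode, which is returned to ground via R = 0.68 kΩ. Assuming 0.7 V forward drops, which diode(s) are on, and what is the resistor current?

Assume both conduct. Then node N would need to be at both 9.2−0.7 = 8.5 V and 4.2−0.7 = 3.5 V, which is impossible.
Assume only D1 conducts: V_N = 9.2 − 0.7 = 8.5 V, so I_R = 8.5/0.68 = 12.5 mA.
Check D2: its anode-to-cathode voltage is 4.2 − 8.5 = -4.3 V < 0.7 V, so it is off. The assumption is consistent.

Only D1 conducts; I_R ≈ 12 mA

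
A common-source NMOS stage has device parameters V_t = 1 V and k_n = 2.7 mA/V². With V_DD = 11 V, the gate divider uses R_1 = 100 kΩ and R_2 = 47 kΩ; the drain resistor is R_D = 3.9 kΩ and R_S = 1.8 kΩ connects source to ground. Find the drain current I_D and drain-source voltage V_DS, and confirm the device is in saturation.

I_D ≈ 0.94 mA, V_DS ≈ 5.7 V

V_G = V_DD·R_2/(R_1+R_2) = 11×47/147 = 3.52 V.
Assume saturation: I_D = (k_n/2)(V_GS − V_t)² with V_GS = V_G − I_D·R_S = 3.52 − 1.8·I_D.
Substituting gives 4.37·I_D² − 13.2·I_D + 8.55 = 0, with roots I_D = 0.936 or 2.09 mA.
The root I_D = 2.09 mA gives V_GS = -0.244 V ≤ V_t, so take I_D = 0.936 mA.
Then V_GS = 1.83 V and V_DS = V_DD − I_D(R_D+R_S) = 11 − 0.936×5.7 = 5.67 V.
Saturation requires V_DS ≥ V_GS − V_t = 0.833 V; 5.67 ≥ 0.833 ✓.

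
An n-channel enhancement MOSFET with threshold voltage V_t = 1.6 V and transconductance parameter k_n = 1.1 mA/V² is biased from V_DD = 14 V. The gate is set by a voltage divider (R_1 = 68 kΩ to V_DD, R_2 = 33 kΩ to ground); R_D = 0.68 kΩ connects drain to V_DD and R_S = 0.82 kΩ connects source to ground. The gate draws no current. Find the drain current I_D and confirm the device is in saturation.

I_D ≈ 1.6 mA

V_G = V_DD·R_2/(R_1+R_2) = 14×33/101 = 4.57 V.
Assume saturation: I_D = (k_n/2)(V_GS − V_t)² with V_GS = V_G − I_D·R_S = 4.57 − 0.82·I_D.
Substituting gives 0.37·I_D² − 3.68·I_D + 4.87 = 0, with roots I_D = 1.57 or 8.39 mA.
The root I_D = 8.39 mA gives V_GS = -2.31 V ≤ V_t, so take I_D = 1.57 mA.
Then V_GS = 3.29 V and V_DS = V_DD − I_D(R_D+R_S) = 14 − 1.57×1.5 = 11.6 V.
Saturation requires V_DS ≥ V_GS − V_t = 1.69 V; 11.6 ≥ 1.69 ✓.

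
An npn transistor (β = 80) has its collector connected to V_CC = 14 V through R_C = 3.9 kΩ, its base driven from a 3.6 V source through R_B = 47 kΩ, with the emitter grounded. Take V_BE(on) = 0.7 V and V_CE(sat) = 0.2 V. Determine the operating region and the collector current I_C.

Assume active: I_B = (3.6 − 0.7)/47 = 0.0617 mA, giving I_C = β·I_B = 4.94 mA.
But then V_CE = 14 − 4.94×3.9 = -5.25 V < V_CE(sat) = 0.2 V — impossible in the active region.
So the transistor is saturated. With V_CE = 0.2 V, I_C = (V_CC − 0.2)/R_C = 13.8/3.9 = 3.54 mA.
Check: β·I_B = 4.94 mA > I_C = 3.54 mA, confirming saturation.

saturation; I_C ≈ 3.5 mA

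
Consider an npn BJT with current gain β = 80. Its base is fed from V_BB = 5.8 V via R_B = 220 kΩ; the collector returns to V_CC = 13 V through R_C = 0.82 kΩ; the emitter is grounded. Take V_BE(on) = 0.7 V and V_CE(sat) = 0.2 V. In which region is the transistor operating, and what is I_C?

active; I_C ≈ 1.9 mA

Assume active. Base-emitter loop: I_B = (V_BB − V_BE)/R_B = (5.8 − 0.7)/220 = 0.0232 mA.
I_C = β·I_B = 80×0.0232 = 1.85 mA.
V_CE = V_CC − I_C·R_C = 13 − 1.85×0.82 = 11.5 V > V_CE(sat), so the active-region assumption holds.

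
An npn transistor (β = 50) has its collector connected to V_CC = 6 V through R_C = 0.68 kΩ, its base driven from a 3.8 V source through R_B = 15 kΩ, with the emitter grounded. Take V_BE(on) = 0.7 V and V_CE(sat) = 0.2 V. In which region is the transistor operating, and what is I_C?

saturation; I_C ≈ 8.5 mA

Assume active: I_B = (3.8 − 0.7)/15 = 0.207 mA, giving I_C = β·I_B = 10.3 mA.
But then V_CE = 6 − 10.3×0.68 = -1.03 V < V_CE(sat) = 0.2 V — impossible in the active region.
So the transistor is saturated. With V_CE = 0.2 V, I_C = (V_CC − 0.2)/R_C = 5.8/0.68 = 8.53 mA.
Check: β·I_B = 10.3 mA > I_C = 8.53 mA, confirming saturation.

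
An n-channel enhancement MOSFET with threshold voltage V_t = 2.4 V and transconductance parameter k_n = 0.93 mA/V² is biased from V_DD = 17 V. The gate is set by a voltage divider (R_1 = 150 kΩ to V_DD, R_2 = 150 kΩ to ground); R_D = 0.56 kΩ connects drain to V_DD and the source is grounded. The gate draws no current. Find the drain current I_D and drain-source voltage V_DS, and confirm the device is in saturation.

V_G = V_DD·R_2/(R_1+R_2) = 17×150/300 = 8.5 V. With the source grounded, V_GS = V_G = 8.5 V.
Assume saturation: I_D = (k_n/2)(V_GS − V_t)² = (0.93/2)×(8.5 − 2.4)² = 0.465×6.1² = 17.3 mA.
V_DS = V_DD − I_D·R_D = 17 − 17.3×0.56 = 7.31 V.
Saturation requires V_DS ≥ V_GS − V_t = 6.1 V; 7.31 ≥ 6.1 ✓.

I_D ≈ 17 mA, V_DS ≈ 7.3 V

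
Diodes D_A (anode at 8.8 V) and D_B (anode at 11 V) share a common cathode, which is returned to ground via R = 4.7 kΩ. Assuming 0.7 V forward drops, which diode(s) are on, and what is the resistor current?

Only D_B conducts; I_R ≈ 2.2 mA

Assume both conduct. Then node N would need to be at both 8.8−0.7 = 8.1 V and 11−0.7 = 10.3 V, which is impossible.
Assume only D_B conducts: V_N = 11 − 0.7 = 10.3 V, so I_R = 10.3/4.7 = 2.19 mA.
Check D_A: its anode-to-cathode voltage is 8.8 − 10.3 = -1.5 V < 0.7 V, so it is off. The assumption is consistent.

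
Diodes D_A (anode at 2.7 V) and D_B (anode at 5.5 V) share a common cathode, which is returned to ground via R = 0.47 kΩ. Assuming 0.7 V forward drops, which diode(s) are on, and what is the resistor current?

Only D_B conducts; I_R ≈ 10 mA

Assume both conduct. Then node N would need to be at both 2.7−0.7 = 2 V and 5.5−0.7 = 4.8 V, which is impossible.
Assume only D_B conducts: V_N = 5.5 − 0.7 = 4.8 V, so I_R = 4.8/0.47 = 10.2 mA.
Check D_A: its anode-to-cathode voltage is 2.7 − 4.8 = -2.1 V < 0.7 V, so it is off. The assumption is consistent.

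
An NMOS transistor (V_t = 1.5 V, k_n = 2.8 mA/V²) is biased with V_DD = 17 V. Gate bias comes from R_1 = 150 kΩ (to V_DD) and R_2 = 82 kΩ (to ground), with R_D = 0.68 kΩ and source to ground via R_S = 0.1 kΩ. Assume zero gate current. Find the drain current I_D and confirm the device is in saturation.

I_D ≈ 14 mA

V_G = V_DD·R_2/(R_1+R_2) = 17×82/232 = 6.01 V.
Assume saturation: I_D = (k_n/2)(V_GS − V_t)² with V_GS = V_G − I_D·R_S = 6.01 − 0.1·I_D.
Substituting gives 0.014·I_D² − 2.26·I_D + 28.5 = 0, with roots I_D = 13.7 or 148 mA.
The root I_D = 148 mA gives V_GS = -8.78 V ≤ V_t, so take I_D = 13.7 mA.
Then V_GS = 4.63 V and V_DS = V_DD − I_D(R_D+R_S) = 17 − 13.7×0.78 = 6.28 V.
Saturation requires V_DS ≥ V_GS − V_t = 3.13 V; 6.28 ≥ 3.13 ✓.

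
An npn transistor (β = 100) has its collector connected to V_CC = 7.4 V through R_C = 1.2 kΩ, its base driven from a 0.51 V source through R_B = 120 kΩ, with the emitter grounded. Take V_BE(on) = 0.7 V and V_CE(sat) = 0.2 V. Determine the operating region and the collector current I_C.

cutoff; I_C ≈ 0

V_BB = 0.51 V ≤ V_BE(on) = 0.7 V, so the base-emitter junction is not forward biased.
The transistor is in cutoff: I_B = I_C = 0.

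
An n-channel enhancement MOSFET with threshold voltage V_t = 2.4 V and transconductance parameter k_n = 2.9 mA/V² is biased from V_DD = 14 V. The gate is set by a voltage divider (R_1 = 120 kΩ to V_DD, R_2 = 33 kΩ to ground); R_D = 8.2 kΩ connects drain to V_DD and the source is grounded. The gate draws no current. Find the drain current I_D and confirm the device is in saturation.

V_G = V_DD·R_2/(R_1+R_2) = 14×33/153 = 3.02 V. With the source grounded, V_GS = V_G = 3.02 V.
Assume saturation: I_D = (k_n/2)(V_GS − V_t)² = (2.9/2)×(3.02 − 2.4)² = 1.45×0.62² = 0.557 mA.
V_DS = V_DD − I_D·R_D = 14 − 0.557×8.2 = 9.44 V.
Saturation requires V_DS ≥ V_GS − V_t = 0.62 V; 9.44 ≥ 0.62 ✓.

I_D ≈ 0.56 mA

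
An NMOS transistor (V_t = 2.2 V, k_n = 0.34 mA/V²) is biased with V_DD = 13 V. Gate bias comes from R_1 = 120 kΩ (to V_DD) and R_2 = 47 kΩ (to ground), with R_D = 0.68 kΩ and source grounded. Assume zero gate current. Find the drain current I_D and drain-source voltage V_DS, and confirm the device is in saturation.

V_G = V_DD·R_2/(R_1+R_2) = 13×47/167 = 3.66 V. With the source grounded, V_GS = V_G = 3.66 V.
Assume saturation: I_D = (k_n/2)(V_GS − V_t)² = (0.34/2)×(3.66 − 2.2)² = 0.17×1.46² = 0.362 mA.
V_DS = V_DD − I_D·R_D = 13 − 0.362×0.68 = 12.8 V.
Saturation requires V_DS ≥ V_GS − V_t = 1.46 V; 12.8 ≥ 1.46 ✓.

I_D ≈ 0.36 mA, V_DS ≈ 13 V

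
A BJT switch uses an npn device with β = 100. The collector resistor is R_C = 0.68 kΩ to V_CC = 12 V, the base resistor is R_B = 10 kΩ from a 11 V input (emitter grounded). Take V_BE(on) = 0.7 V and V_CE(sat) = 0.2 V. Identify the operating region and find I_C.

Assume active: I_B = (11 − 0.7)/10 = 1.03 mA, giving I_C = β·I_B = 103 mA.
But then V_CE = 12 − 103×0.68 = -58 V < V_CE(sat) = 0.2 V — impossible in the active region.
So the transistor is saturated. With V_CE = 0.2 V, I_C = (V_CC − 0.2)/R_C = 11.8/0.68 = 17.4 mA.
Check: β·I_B = 103 mA > I_C = 17.4 mA, confirming saturation.

saturation; I_C ≈ 17 mA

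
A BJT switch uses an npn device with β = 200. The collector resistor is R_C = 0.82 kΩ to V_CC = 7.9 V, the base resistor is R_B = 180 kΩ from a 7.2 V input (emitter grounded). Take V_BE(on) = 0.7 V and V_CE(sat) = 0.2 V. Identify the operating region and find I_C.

Assume active. Base-emitter loop: I_B = (V_BB − V_BE)/R_B = (7.2 − 0.7)/180 = 0.0361 mA.
I_C = β·I_B = 200×0.0361 = 7.22 mA.
V_CE = V_CC − I_C·R_C = 7.9 − 7.22×0.82 = 1.98 V > V_CE(sat), so the active-region assumption holds.

active; I_C ≈ 7.2 mA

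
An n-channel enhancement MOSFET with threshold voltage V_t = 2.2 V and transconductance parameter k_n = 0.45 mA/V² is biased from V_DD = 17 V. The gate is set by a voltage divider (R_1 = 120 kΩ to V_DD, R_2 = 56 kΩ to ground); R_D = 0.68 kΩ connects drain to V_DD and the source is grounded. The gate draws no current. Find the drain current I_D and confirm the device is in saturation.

V_G = V_DD·R_2/(R_1+R_2) = 17×56/176 = 5.41 V. With the source grounded, V_GS = V_G = 5.41 V.
Assume saturation: I_D = (k_n/2)(V_GS − V_t)² = (0.45/2)×(5.41 − 2.2)² = 0.225×3.21² = 2.32 mA.
V_DS = V_DD − I_D·R_D = 17 − 2.32×0.68 = 15.4 V.
Saturation requires V_DS ≥ V_GS − V_t = 3.21 V; 15.4 ≥ 3.21 ✓.

I_D ≈ 2.3 mA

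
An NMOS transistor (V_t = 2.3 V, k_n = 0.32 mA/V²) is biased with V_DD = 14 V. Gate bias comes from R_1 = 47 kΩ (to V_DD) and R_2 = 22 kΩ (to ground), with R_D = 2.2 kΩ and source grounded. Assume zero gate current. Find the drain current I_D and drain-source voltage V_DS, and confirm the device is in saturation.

V_G = V_DD·R_2/(R_1+R_2) = 14×22/69 = 4.46 V. With the source grounded, V_GS = V_G = 4.46 V.
Assume saturation: I_D = (k_n/2)(V_GS − V_t)² = (0.32/2)×(4.46 − 2.3)² = 0.16×2.16² = 0.749 mA.
V_DS = V_DD − I_D·R_D = 14 − 0.749×2.2 = 12.4 V.
Saturation requires V_DS ≥ V_GS − V_t = 2.16 V; 12.4 ≥ 2.16 ✓.

I_D ≈ 0.75 mA, V_DS ≈ 12 V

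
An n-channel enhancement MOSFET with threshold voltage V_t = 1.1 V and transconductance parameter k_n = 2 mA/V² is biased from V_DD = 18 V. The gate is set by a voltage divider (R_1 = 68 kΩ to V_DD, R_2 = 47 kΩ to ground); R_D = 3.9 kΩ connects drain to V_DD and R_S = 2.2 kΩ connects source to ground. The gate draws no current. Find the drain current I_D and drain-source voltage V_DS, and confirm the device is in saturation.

I_D ≈ 2.2 mA, V_DS ≈ 4.7 V

V_G = V_DD·R_2/(R_1+R_2) = 18×47/115 = 7.36 V.
Assume saturation: I_D = (k_n/2)(V_GS − V_t)² with V_GS = V_G − I_D·R_S = 7.36 − 2.2·I_D.
Substituting gives 4.84·I_D² − 28.5·I_D + 39.1 = 0, with roots I_D = 2.17 or 3.72 mA.
The root I_D = 3.72 mA gives V_GS = -0.829 V ≤ V_t, so take I_D = 2.17 mA.
Then V_GS = 2.57 V and V_DS = V_DD − I_D(R_D+R_S) = 18 − 2.17×6.1 = 4.74 V.
Saturation requires V_DS ≥ V_GS − V_t = 1.47 V; 4.74 ≥ 1.47 ✓.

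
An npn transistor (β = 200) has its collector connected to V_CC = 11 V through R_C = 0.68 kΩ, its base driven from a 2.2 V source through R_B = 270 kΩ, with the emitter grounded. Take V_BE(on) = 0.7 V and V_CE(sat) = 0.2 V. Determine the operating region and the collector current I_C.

Assume active. Base-emitter loop: I_B = (V_BB − V_BE)/R_B = (2.2 − 0.7)/270 = 0.00556 mA.
I_C = β·I_B = 200×0.00556 = 1.11 mA.
V_CE = V_CC − I_C·R_C = 11 − 1.11×0.68 = 10.2 V > V_CE(sat), so the active-region assumption holds.

active; I_C ≈ 1.1 mA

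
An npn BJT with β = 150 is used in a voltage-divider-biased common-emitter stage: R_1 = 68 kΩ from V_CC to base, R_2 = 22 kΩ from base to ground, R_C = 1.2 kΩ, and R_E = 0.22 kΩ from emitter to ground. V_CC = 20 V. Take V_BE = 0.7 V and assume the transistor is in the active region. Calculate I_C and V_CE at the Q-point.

I_C ≈ 13 mA, V_CE ≈ 2.1 V

Thevenize the base divider: V_Th = V_CC·R_2/(R_1+R_2) = 20×22/90 = 4.89 V, R_Th = R_1‖R_2 = 16.6 kΩ.
Base-emitter loop: V_Th = I_B·R_Th + V_BE + (β+1)I_B·R_E, so I_B = (4.89 − 0.7) / (16.6 + 151×0.22) = 0.084 mA.
I_C = β·I_B = 150×0.084 = 12.6 mA, and I_E = (β+1)I_B = 12.7 mA.
V_CE = V_CC − I_C·R_C − I_E·R_E = 20 − 12.6×1.2 − 12.7×0.22 = 2.08 V.
V_CE = 2.08 V > 0.2 V confirms active-region operation.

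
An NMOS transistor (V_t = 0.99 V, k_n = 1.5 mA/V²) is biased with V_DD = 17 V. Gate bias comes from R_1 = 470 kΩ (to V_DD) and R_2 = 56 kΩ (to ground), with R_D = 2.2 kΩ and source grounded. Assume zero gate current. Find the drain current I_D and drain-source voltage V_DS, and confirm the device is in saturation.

I_D ≈ 0.5 mA, V_DS ≈ 16 V

V_G = V_DD·R_2/(R_1+R_2) = 17×56/526 = 1.81 V. With the source grounded, V_GS = V_G = 1.81 V.
Assume saturation: I_D = (k_n/2)(V_GS − V_t)² = (1.5/2)×(1.81 − 0.99)² = 0.75×0.82² = 0.504 mA.
V_DS = V_DD − I_D·R_D = 17 − 0.504×2.2 = 15.9 V.
Saturation requires V_DS ≥ V_GS − V_t = 0.82 V; 15.9 ≥ 0.82 ✓.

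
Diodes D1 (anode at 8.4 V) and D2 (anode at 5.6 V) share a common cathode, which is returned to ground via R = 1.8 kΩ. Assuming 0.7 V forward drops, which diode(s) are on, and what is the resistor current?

Assume both conduct. Then node N would need to be at both 8.4−0.7 = 7.7 V and 5.6−0.7 = 4.9 V, which is impossible.
Assume only D1 conducts: V_N = 8.4 − 0.7 = 7.7 V, so I_R = 7.7/1.8 = 4.28 mA.
Check D2: its anode-to-cathode voltage is 5.6 − 7.7 = -2.1 V < 0.7 V, so it is off. The assumption is consistent.

Only D1 conducts; I_R ≈ 4.3 mA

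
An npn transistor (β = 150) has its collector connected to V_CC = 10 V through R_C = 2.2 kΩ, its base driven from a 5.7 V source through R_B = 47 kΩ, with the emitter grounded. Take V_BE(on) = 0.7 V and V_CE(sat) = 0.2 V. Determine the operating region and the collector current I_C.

Assume active: I_B = (5.7 − 0.7)/47 = 0.106 mA, giving I_C = β·I_B = 16 mA.
But then V_CE = 10 − 16×2.2 = -25.1 V < V_CE(sat) = 0.2 V — impossible in the active region.
So the transistor is saturated. With V_CE = 0.2 V, I_C = (V_CC − 0.2)/R_C = 9.8/2.2 = 4.45 mA.
Check: β·I_B = 16 mA > I_C = 4.45 mA, confirming saturation.

saturation; I_C ≈ 4.5 mA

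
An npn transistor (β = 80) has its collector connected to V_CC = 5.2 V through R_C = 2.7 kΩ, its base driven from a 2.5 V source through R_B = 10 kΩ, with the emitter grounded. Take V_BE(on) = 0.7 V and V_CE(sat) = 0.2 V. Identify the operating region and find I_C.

Assume active: I_B = (2.5 − 0.7)/10 = 0.18 mA, giving I_C = β·I_B = 14.4 mA.
But then V_CE = 5.2 − 14.4×2.7 = -33.7 V < V_CE(sat) = 0.2 V — impossible in the active region.
So the transistor is saturated. With V_CE = 0.2 V, I_C = (V_CC − 0.2)/R_C = 5/2.7 = 1.85 mA.
Check: β·I_B = 14.4 mA > I_C = 1.85 mA, confirming saturation.

saturation; I_C ≈ 1.9 mA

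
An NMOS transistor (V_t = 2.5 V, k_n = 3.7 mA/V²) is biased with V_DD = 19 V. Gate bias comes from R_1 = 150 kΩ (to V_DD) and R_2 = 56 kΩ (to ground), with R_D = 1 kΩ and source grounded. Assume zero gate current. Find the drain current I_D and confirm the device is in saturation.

V_G = V_DD·R_2/(R_1+R_2) = 19×56/206 = 5.17 V. With the source grounded, V_GS = V_G = 5.17 V.
Assume saturation: I_D = (k_n/2)(V_GS − V_t)² = (3.7/2)×(5.17 − 2.5)² = 1.85×2.67² = 13.1 mA.
V_DS = V_DD − I_D·R_D = 19 − 13.1×1 = 5.86 V.
Saturation requires V_DS ≥ V_GS − V_t = 2.67 V; 5.86 ≥ 2.67 ✓.

I_D ≈ 13 mA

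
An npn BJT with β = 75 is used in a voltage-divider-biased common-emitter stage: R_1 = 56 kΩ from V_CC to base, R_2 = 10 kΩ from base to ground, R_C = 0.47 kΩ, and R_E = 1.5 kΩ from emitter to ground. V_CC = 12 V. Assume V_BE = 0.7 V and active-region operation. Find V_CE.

V_CE ≈ 11 V

Thevenize the base divider: V_Th = V_CC·R_2/(R_1+R_2) = 12×10/66 = 1.82 V, R_Th = R_1‖R_2 = 8.48 kΩ.
Base-emitter loop: V_Th = I_B·R_Th + V_BE + (β+1)I_B·R_E, so I_B = (1.82 − 0.7) / (8.48 + 76×1.5) = 0.00913 mA.
I_C = β·I_B = 75×0.00913 = 0.685 mA, and I_E = (β+1)I_B = 0.694 mA.
V_CE = V_CC − I_C·R_C − I_E·R_E = 12 − 0.685×0.47 − 0.694×1.5 = 10.6 V.
V_CE = 10.6 V > 0.2 V confirms active-region operation.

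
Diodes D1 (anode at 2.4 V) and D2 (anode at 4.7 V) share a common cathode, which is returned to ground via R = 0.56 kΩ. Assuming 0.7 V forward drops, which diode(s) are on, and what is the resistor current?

Only D2 conducts; I_R ≈ 7.1 mA

Assume both conduct. Then node N would need to be at both 2.4−0.7 = 1.7 V and 4.7−0.7 = 4 V, which is impossible.
Assume only D2 conducts: V_N = 4.7 − 0.7 = 4 V, so I_R = 4/0.56 = 7.14 mA.
Check D1: its anode-to-cathode voltage is 2.4 − 4 = -1.6 V < 0.7 V, so it is off. The assumption is consistent.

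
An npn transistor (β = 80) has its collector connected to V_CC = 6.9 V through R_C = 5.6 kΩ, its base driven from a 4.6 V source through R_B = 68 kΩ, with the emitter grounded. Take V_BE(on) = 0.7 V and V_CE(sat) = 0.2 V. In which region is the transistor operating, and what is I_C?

Assume active: I_B = (4.6 − 0.7)/68 = 0.0574 mA, giving I_C = β·I_B = 4.59 mA.
But then V_CE = 6.9 − 4.59×5.6 = -18.8 V < V_CE(sat) = 0.2 V — impossible in the active region.
So the transistor is saturated. With V_CE = 0.2 V, I_C = (V_CC − 0.2)/R_C = 6.7/5.6 = 1.2 mA.
Check: β·I_B = 4.59 mA > I_C = 1.2 mA, confirming saturation.

saturation; I_C ≈ 1.2 mA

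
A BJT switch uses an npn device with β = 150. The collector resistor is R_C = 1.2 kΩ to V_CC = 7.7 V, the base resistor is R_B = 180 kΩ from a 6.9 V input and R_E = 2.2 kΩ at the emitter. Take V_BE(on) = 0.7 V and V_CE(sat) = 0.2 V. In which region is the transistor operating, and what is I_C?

active; I_C ≈ 1.8 mA

Assume active. Base-emitter loop: I_B = (V_BB − V_BE)/(R_B + (β+1)R_E) = (6.9 − 0.7)/(180 + 151×2.2) = 0.0121 mA.
I_C = β·I_B = 150×0.0121 = 1.82 mA.
V_CE = V_CC − I_C·R_C − I_E·R_E = 7.7 − 1.82×1.2 − 1.83×2.2 = 1.5 V > V_CE(sat), so the active-region assumption holds.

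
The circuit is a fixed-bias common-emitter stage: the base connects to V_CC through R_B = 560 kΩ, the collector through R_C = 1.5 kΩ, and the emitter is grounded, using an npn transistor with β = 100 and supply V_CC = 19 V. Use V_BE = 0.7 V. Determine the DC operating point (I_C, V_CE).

Base loop: V_CC = I_B·R_B + V_BE, so I_B = (19 − 0.7)/560 kΩ = 0.0327 mA.
In the active region I_C = β·I_B = 100 × 0.0327 = 3.27 mA.
Collector loop: V_CE = V_CC − I_C·R_C = 19 − 3.27×1.5 = 14.1 V.
Since V_CE = 14.1 V > V_CE(sat) ≈ 0.2 V, the transistor is in the active region as assumed.

I_C ≈ 3.3 mA, V_CE ≈ 14 V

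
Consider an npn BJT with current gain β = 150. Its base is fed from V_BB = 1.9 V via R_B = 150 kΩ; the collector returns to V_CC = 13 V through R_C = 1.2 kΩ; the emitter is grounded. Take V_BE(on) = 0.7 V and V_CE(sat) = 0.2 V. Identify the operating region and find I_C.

active; I_C ≈ 1.2 mA

Assume active. Base-emitter loop: I_B = (V_BB − V_BE)/R_B = (1.9 − 0.7)/150 = 0.008 mA.
I_C = β·I_B = 150×0.008 = 1.2 mA.
V_CE = V_CC − I_C·R_C = 13 − 1.2×1.2 = 11.6 V > V_CE(sat), so the active-region assumption holds.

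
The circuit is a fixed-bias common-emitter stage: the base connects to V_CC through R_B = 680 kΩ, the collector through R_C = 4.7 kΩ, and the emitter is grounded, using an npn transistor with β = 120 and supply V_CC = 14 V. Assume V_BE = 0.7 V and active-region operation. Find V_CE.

Base loop: V_CC = I_B·R_B + V_BE, so I_B = (14 − 0.7)/680 kΩ = 0.0196 mA.
In the active region I_C = β·I_B = 120 × 0.0196 = 2.35 mA.
Collector loop: V_CE = V_CC − I_C·R_C = 14 − 2.35×4.7 = 2.97 V.
Since V_CE = 2.97 V > V_CE(sat) ≈ 0.2 V, the transistor is in the active region as assumed.

V_CE ≈ 3 V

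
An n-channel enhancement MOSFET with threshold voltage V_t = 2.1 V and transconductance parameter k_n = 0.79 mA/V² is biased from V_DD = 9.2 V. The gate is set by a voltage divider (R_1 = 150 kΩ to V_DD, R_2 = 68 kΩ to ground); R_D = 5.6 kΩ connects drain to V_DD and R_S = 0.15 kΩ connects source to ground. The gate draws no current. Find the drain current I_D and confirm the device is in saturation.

I_D ≈ 0.21 mA

V_G = V_DD·R_2/(R_1+R_2) = 9.2×68/218 = 2.87 V.
Assume saturation: I_D = (k_n/2)(V_GS − V_t)² with V_GS = V_G − I_D·R_S = 2.87 − 0.15·I_D.
Substituting gives 0.00889·I_D² − 1.09·I_D + 0.234 = 0, with roots I_D = 0.215 or 123 mA.
The root I_D = 123 mA gives V_GS = -15.5 V ≤ V_t, so take I_D = 0.215 mA.
Then V_GS = 2.84 V and V_DS = V_DD − I_D(R_D+R_S) = 9.2 − 0.215×5.75 = 7.96 V.
Saturation requires V_DS ≥ V_GS − V_t = 0.737 V; 7.96 ≥ 0.737 ✓.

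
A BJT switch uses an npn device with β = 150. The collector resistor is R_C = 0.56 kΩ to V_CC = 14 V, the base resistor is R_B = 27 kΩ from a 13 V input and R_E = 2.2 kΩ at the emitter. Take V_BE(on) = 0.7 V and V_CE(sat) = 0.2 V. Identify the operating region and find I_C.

saturation; I_C ≈ 5 mA

Assume active: I_B = (13 − 0.7)/(27 + 151×2.2) = 0.0342 mA, I_C = β·I_B = 5.14 mA.
Then V_CE = 14 − 5.14×0.56 − 5.17×2.2 = -0.252 V < 0.2 V — the active assumption fails.
Re-solve with V_CE = 0.2 V. KCL at the emitter: V_E/R_E = (V_BB−0.7−V_E)/R_B + (V_CC−0.2−V_E)/R_C, giving V_E = 11 V.
I_C = (V_CC − 0.2 − V_E)/R_C = (13.8 − 11)/0.56 = 4.96 mA.
Check: I_B = (12.3 − 11)/27 = 0.0474 mA, and β·I_B = 7.1 mA > I_C, confirming saturation.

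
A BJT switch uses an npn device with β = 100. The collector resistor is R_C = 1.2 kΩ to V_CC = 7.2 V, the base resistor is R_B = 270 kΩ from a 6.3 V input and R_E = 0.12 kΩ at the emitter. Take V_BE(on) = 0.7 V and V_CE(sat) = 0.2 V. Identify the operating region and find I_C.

Assume active. Base-emitter loop: I_B = (V_BB − V_BE)/(R_B + (β+1)R_E) = (6.3 − 0.7)/(270 + 101×0.12) = 0.0198 mA.
I_C = β·I_B = 100×0.0198 = 1.98 mA.
V_CE = V_CC − I_C·R_C − I_E·R_E = 7.2 − 1.98×1.2 − 2×0.12 = 4.58 V > V_CE(sat), so the active-region assumption holds.

active; I_C ≈ 2 mA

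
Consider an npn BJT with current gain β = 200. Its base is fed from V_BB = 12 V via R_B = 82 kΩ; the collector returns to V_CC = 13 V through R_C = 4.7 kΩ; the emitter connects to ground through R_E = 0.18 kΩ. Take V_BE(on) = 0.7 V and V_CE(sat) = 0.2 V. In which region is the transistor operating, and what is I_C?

Assume active: I_B = (12 − 0.7)/(82 + 201×0.18) = 0.0956 mA, I_C = β·I_B = 19.1 mA.
Then V_CE = 13 − 19.1×4.7 − 19.2×0.18 = -80.3 V < 0.2 V — the active assumption fails.
Re-solve with V_CE = 0.2 V. KCL at the emitter: V_E/R_E = (V_BB−0.7−V_E)/R_B + (V_CC−0.2−V_E)/R_C, giving V_E = 0.495 V.
I_C = (V_CC − 0.2 − V_E)/R_C = (12.8 − 0.495)/4.7 = 2.62 mA.
Check: I_B = (11.3 − 0.495)/82 = 0.132 mA, and β·I_B = 26.4 mA > I_C, confirming saturation.

saturation; I_C ≈ 2.6 mA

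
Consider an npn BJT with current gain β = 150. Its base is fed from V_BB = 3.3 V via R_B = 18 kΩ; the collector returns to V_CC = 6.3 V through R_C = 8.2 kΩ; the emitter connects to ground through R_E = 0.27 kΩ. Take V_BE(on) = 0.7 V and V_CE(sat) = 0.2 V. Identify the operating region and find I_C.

saturation; I_C ≈ 0.72 mA

Assume active: I_B = (3.3 − 0.7)/(18 + 151×0.27) = 0.0442 mA, I_C = β·I_B = 6.64 mA.
Then V_CE = 6.3 − 6.64×8.2 − 6.68×0.27 = -49.9 V < 0.2 V — the active assumption fails.
Re-solve with V_CE = 0.2 V. KCL at the emitter: V_E/R_E = (V_BB−0.7−V_E)/R_B + (V_CC−0.2−V_E)/R_C, giving V_E = 0.229 V.
I_C = (V_CC − 0.2 − V_E)/R_C = (6.1 − 0.229)/8.2 = 0.716 mA.
Check: I_B = (2.6 − 0.229)/18 = 0.132 mA, and β·I_B = 19.8 mA > I_C, confirming saturation.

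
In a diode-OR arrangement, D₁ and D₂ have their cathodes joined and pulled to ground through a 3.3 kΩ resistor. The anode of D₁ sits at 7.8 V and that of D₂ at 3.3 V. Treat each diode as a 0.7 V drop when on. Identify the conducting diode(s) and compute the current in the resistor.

Assume both conduct. Then node N would need to be at both 7.8−0.7 = 7.1 V and 3.3−0.7 = 2.6 V, which is impossible.
Assume only D₁ conducts: V_N = 7.8 − 0.7 = 7.1 V, so I_R = 7.1/3.3 = 2.15 mA.
Check D₂: its anode-to-cathode voltage is 3.3 − 7.1 = -3.8 V < 0.7 V, so it is off. The assumption is consistent.

Only D₁ conducts; I_R ≈ 2.2 mA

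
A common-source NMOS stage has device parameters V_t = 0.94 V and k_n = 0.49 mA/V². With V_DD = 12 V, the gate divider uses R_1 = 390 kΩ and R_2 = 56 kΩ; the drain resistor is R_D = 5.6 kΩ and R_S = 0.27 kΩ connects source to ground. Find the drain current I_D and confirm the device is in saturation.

V_G = V_DD·R_2/(R_1+R_2) = 12×56/446 = 1.51 V.
Assume saturation: I_D = (k_n/2)(V_GS − V_t)² with V_GS = V_G − I_D·R_S = 1.51 − 0.27·I_D.
Substituting gives 0.0179·I_D² − 1.07·I_D + 0.0787 = 0, with roots I_D = 0.0733 or 60.1 mA.
The root I_D = 60.1 mA gives V_GS = -14.7 V ≤ V_t, so take I_D = 0.0733 mA.
Then V_GS = 1.49 V and V_DS = V_DD − I_D(R_D+R_S) = 12 − 0.0733×5.87 = 11.6 V.
Saturation requires V_DS ≥ V_GS − V_t = 0.547 V; 11.6 ≥ 0.547 ✓.

I_D ≈ 0.073 mA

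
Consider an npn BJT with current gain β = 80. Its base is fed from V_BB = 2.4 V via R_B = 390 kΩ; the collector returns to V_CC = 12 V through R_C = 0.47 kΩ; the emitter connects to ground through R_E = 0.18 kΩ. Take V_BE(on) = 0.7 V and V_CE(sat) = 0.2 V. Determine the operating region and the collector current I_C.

Assume active. Base-emitter loop: I_B = (V_BB − V_BE)/(R_B + (β+1)R_E) = (2.4 − 0.7)/(390 + 81×0.18) = 0.0042 mA.
I_C = β·I_B = 80×0.0042 = 0.336 mA.
V_CE = V_CC − I_C·R_C − I_E·R_E = 12 − 0.336×0.47 − 0.34×0.18 = 11.8 V > V_CE(sat), so the active-region assumption holds.

active; I_C ≈ 0.34 mA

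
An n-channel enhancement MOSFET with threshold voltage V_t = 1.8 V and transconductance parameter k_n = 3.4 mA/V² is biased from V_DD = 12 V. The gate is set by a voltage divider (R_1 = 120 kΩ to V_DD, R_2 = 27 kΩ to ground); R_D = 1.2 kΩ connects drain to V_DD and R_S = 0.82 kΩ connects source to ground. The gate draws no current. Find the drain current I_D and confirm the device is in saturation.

V_G = V_DD·R_2/(R_1+R_2) = 12×27/147 = 2.2 V.
Assume saturation: I_D = (k_n/2)(V_GS − V_t)² with V_GS = V_G − I_D·R_S = 2.2 − 0.82·I_D.
Substituting gives 1.14·I_D² − 2.13·I_D + 0.278 = 0, with roots I_D = 0.141 or 1.72 mA.
The root I_D = 1.72 mA gives V_GS = 0.794 V ≤ V_t, so take I_D = 0.141 mA.
Then V_GS = 2.09 V and V_DS = V_DD − I_D(R_D+R_S) = 12 − 0.141×2.02 = 11.7 V.
Saturation requires V_DS ≥ V_GS − V_t = 0.288 V; 11.7 ≥ 0.288 ✓.

I_D ≈ 0.14 mA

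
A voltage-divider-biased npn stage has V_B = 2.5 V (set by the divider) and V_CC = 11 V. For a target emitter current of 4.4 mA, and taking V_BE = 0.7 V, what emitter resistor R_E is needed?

V_E = V_B − V_BE = 2.5 − 0.7 = 1.8 V.
R_E = V_E / I_E = 1.8 / 4.4 = 0.409 kΩ.

R_E ≈ 0.41 kΩ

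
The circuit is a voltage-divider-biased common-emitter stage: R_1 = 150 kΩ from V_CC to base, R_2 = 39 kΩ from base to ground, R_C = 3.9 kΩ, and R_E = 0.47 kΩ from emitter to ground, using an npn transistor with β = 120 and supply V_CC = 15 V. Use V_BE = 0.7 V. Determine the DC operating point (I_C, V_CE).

I_C ≈ 3.3 mA, V_CE ≈ 0.68 V

Thevenize the base divider: V_Th = V_CC·R_2/(R_1+R_2) = 15×39/189 = 3.1 V, R_Th = R_1‖R_2 = 31 kΩ.
Base-emitter loop: V_Th = I_B·R_Th + V_BE + (β+1)I_B·R_E, so I_B = (3.1 − 0.7) / (31 + 121×0.47) = 0.0273 mA.
I_C = β·I_B = 120×0.0273 = 3.27 mA, and I_E = (β+1)I_B = 3.3 mA.
V_CE = V_CC − I_C·R_C − I_E·R_E = 15 − 3.27×3.9 − 3.3×0.47 = 0.685 V.
V_CE = 0.685 V > 0.2 V confirms active-region operation.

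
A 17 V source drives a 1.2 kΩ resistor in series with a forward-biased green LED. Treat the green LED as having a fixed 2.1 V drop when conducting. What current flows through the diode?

KVL around the loop: 17 = V_D + I·R = 2.1 + I × 1.2 kΩ.
So I = (17 − 2.1) / 1.2 kΩ = 14.9 / 1.2 = 12.4 mA.

I ≈ 12 mA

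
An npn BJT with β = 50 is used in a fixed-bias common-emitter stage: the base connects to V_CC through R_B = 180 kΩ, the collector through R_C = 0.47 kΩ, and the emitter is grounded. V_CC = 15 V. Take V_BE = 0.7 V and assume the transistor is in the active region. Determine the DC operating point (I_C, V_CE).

Base loop: V_CC = I_B·R_B + V_BE, so I_B = (15 − 0.7)/180 kΩ = 0.0794 mA.
In the active region I_C = β·I_B = 50 × 0.0794 = 3.97 mA.
Collector loop: V_CE = V_CC − I_C·R_C = 15 − 3.97×0.47 = 13.1 V.
Since V_CE = 13.1 V > V_CE(sat) ≈ 0.2 V, the transistor is in the active region as assumed.

I_C ≈ 4 mA, V_CE ≈ 13 V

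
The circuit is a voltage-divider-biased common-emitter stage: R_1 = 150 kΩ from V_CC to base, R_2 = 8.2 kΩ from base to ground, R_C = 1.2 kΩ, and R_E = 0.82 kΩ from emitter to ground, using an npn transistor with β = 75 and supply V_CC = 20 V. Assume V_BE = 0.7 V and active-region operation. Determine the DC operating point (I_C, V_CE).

I_C ≈ 0.36 mA, V_CE ≈ 19 V

Thevenize the base divider: V_Th = V_CC·R_2/(R_1+R_2) = 20×8.2/158 = 1.04 V, R_Th = R_1‖R_2 = 7.77 kΩ.
Base-emitter loop: V_Th = I_B·R_Th + V_BE + (β+1)I_B·R_E, so I_B = (1.04 − 0.7) / (7.77 + 76×0.82) = 0.0048 mA.
I_C = β·I_B = 75×0.0048 = 0.36 mA, and I_E = (β+1)I_B = 0.365 mA.
V_CE = V_CC − I_C·R_C − I_E·R_E = 20 − 0.36×1.2 − 0.365×0.82 = 19.3 V.
V_CE = 19.3 V > 0.2 V confirms active-region operation.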